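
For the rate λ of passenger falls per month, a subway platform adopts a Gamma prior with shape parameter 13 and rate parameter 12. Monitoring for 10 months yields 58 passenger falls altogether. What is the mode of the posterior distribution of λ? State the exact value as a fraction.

35/11

Total count 58 over total exposure 10 months.
Conjugate update: add total count to the shape and total exposure to the rate, giving Gamma(71, 22).
Posterior mode = (α'−1)/β' = 70/22 = 35/11.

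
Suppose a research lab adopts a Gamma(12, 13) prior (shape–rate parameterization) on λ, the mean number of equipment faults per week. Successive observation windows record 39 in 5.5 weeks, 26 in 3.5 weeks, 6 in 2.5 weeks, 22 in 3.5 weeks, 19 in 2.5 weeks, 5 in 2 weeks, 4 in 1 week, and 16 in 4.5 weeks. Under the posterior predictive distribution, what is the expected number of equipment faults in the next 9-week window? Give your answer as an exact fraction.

Total count: 39 + 26 + 6 + 22 + 19 + 5 + 4 + 16 = 137.
Total exposure: 5.5 + 3.5 + 2.5 + 3.5 + 2.5 + 2 + 1 + 4.5 = 25 weeks.
Gamma(α, β) with Poisson data over total exposure Σt gives posterior Gamma(α+Σx, β+Σt) = Gamma(149, 38).
Predictive mean over a 9-week window = T·E[λ|data] = 9·149/38 = 1341/38.

1341/38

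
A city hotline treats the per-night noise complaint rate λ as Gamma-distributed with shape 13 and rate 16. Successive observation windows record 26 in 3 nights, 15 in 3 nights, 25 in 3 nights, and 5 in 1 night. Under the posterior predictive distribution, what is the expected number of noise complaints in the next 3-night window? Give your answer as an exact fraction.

Total count: 26 + 15 + 25 + 5 = 71.
Total exposure: 3 + 3 + 3 + 1 = 10 nights.
By Gamma–Poisson conjugacy, the posterior is Gamma(α + Σx, β + Σt) = Gamma(13 + 71, 16 + 10) = Gamma(84, 26).
Predictive mean over a 3-night window = T·E[λ|data] = 3·84/26 = 126/13.

126/13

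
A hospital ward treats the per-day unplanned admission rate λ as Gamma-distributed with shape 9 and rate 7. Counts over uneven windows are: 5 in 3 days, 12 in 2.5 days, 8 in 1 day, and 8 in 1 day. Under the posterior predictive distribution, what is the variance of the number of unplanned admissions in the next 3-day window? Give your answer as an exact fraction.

8820/841

Total count: 5 + 12 + 8 + 8 = 33.
Total exposure: 3 + 2.5 + 1 + 1 = 7.5 days.
Posterior: α' = 9 + 33 = 42, β' = 7 + 7.5 = 29/2.
The posterior predictive for a window of length T is Negative Binomial with variance T·α'·(β'+T)/β'² = 3·42·(35/2)/(841/4) = 8820/841.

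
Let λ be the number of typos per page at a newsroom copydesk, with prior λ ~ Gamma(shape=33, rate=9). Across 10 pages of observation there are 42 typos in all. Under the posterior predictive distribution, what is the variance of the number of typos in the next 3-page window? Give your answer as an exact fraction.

4950/361

Total count 42 over total exposure 10 pages.
Posterior: α' = 33 + 42 = 75, β' = 9 + 10 = 19.
The posterior predictive for a window of length T is Negative Binomial with variance T·α'·(β'+T)/β'² = 3·75·22/361 = 4950/361.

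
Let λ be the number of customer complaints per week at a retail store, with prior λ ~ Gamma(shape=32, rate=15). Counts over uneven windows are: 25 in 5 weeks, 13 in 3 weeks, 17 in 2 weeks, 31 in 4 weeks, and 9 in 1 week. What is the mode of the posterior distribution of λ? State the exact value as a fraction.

21/5

Total count: 25 + 13 + 17 + 31 + 9 = 95.
Total exposure: 5 + 3 + 2 + 4 + 1 = 15 weeks.
The Gamma prior is conjugate for the Poisson rate, so λ | data ~ Gamma(32+95, 15+15) = Gamma(127, 30).
Posterior mode = (α'−1)/β' = 126/30 = 21/5.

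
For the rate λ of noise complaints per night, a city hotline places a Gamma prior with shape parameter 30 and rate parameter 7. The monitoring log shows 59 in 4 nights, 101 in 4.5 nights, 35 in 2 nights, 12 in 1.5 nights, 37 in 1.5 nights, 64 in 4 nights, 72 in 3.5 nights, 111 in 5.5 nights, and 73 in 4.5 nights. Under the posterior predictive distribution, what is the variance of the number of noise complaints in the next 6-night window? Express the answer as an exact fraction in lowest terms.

39204/361

Total count: 59 + 101 + 35 + 12 + 37 + 64 + 72 + 111 + 73 = 564.
Total exposure: 4 + 4.5 + 2 + 1.5 + 1.5 + 4 + 3.5 + 5.5 + 4.5 = 31 nights.
Posterior: α' = 30 + 564 = 594, β' = 7 + 31 = 38.
The posterior predictive for a window of length T is Negative Binomial with variance T·α'·(β'+T)/β'² = 6·594·44/1444 = 39204/361.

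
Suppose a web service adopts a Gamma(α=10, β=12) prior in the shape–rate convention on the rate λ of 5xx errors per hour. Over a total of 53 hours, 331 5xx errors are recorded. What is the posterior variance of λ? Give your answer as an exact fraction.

341/4225

Total count 331 over total exposure 53 hours.
The Gamma prior is conjugate for the Poisson rate, so λ | data ~ Gamma(10+331, 12+53) = Gamma(341, 65).
Posterior variance = α'/β'² = 341/4225.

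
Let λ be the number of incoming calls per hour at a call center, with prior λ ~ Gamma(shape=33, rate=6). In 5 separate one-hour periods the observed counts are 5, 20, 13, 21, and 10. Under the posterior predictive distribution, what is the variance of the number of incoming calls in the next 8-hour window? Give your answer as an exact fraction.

15504/121

Total count: 5 + 20 + 13 + 21 + 10 = 69.
Total exposure: 5 hours.
Gamma(α, β) with Poisson data over total exposure Σt gives posterior Gamma(α+Σx, β+Σt) = Gamma(102, 11).
The posterior predictive for a window of length T is Negative Binomial with variance T·α'·(β'+T)/β'² = 8·102·19/121 = 15504/121.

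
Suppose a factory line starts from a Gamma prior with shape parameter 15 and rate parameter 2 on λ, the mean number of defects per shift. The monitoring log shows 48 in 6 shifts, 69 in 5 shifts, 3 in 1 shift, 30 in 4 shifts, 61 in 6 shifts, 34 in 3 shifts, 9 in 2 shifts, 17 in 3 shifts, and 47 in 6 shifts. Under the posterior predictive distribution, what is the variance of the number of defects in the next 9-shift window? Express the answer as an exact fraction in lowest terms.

140859/1444

Total count: 48 + 69 + 3 + 30 + 61 + 34 + 9 + 17 + 47 = 318.
Total exposure: 6 + 5 + 1 + 4 + 6 + 3 + 2 + 3 + 6 = 36 shifts.
By Gamma–Poisson conjugacy, the posterior is Gamma(α + Σx, β + Σt) = Gamma(15 + 318, 2 + 36) = Gamma(333, 38).
The posterior predictive for a window of length T is Negative Binomial with variance T·α'·(β'+T)/β'² = 9·333·47/1444 = 140859/1444.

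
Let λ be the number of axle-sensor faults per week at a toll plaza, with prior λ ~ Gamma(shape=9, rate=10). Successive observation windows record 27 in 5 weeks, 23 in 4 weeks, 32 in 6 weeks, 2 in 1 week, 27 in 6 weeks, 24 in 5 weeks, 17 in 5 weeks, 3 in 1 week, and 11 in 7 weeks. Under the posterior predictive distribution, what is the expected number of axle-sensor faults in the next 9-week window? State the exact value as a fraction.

63/2

Total count: 27 + 23 + 32 + 2 + 27 + 24 + 17 + 3 + 11 = 166.
Total exposure: 5 + 4 + 6 + 1 + 6 + 5 + 5 + 1 + 7 = 40 weeks.
The Gamma prior is conjugate for the Poisson rate, so λ | data ~ Gamma(9+166, 10+40) = Gamma(175, 50).
Predictive mean over a 9-week window = T·E[λ|data] = 9·175/50 = 63/2.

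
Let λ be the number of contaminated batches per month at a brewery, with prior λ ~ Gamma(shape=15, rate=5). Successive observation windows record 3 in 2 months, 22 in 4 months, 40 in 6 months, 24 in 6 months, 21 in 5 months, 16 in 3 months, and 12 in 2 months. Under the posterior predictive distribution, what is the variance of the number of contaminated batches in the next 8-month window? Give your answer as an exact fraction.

Total count: 3 + 22 + 40 + 24 + 21 + 16 + 12 = 138.
Total exposure: 2 + 4 + 6 + 6 + 5 + 3 + 2 = 28 months.
Conjugate update: add total count to the shape and total exposure to the rate, giving Gamma(153, 33).
The posterior predictive for a window of length T is Negative Binomial with variance T·α'·(β'+T)/β'² = 8·153·41/1089 = 5576/121.

5576/121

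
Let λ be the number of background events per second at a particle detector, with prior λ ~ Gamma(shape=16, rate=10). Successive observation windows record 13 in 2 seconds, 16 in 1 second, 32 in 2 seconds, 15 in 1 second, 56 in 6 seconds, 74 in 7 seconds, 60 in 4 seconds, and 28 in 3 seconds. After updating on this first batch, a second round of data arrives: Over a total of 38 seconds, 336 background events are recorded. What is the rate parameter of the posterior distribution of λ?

74

Total count: 13 + 16 + 32 + 15 + 56 + 74 + 60 + 28 = 294.
Total exposure: 2 + 1 + 2 + 1 + 6 + 7 + 4 + 3 = 26 seconds.
After the first batch: Gamma(16 + 294, 10 + 26) = Gamma(310, 36).
Total count 336 over total exposure 38 seconds.
After the second batch: Gamma(310 + 336, 36 + 38) = Gamma(646, 74).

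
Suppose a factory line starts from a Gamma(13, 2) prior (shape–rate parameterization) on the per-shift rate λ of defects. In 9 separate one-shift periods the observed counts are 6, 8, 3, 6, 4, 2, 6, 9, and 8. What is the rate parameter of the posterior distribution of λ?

11

Total count: 6 + 8 + 3 + 6 + 4 + 2 + 6 + 9 + 8 = 52.
Total exposure: 9 shifts.
Gamma(α, β) with Poisson data over total exposure Σt gives posterior Gamma(α+Σx, β+Σt) = Gamma(65, 11).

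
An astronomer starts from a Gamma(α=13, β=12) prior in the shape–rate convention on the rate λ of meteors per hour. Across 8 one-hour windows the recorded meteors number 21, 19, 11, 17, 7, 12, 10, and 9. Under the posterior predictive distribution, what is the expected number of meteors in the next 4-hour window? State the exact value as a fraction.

119/5

Total count: 21 + 19 + 11 + 17 + 7 + 12 + 10 + 9 = 106.
Total exposure: 8 hours.
Gamma(α, β) with Poisson data over total exposure Σt gives posterior Gamma(α+Σx, β+Σt) = Gamma(119, 20).
Predictive mean over a 4-hour window = T·E[λ|data] = 4·119/20 = 119/5.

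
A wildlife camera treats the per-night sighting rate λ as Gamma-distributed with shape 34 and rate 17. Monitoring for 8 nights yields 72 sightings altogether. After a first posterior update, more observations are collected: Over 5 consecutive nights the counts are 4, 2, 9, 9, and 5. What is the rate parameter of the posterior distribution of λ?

Total count 72 over total exposure 8 nights.
After the first batch: Gamma(34 + 72, 17 + 8) = Gamma(106, 25).
Total count: 4 + 2 + 9 + 9 + 5 = 29.
Total exposure: 5 nights.
After the second batch: Gamma(106 + 29, 25 + 5) = Gamma(135, 30).

30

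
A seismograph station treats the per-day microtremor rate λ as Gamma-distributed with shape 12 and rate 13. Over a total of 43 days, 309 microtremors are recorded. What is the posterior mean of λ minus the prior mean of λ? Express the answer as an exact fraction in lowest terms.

Total count 309 over total exposure 43 days.
Gamma(α, β) with Poisson data over total exposure Σt gives posterior Gamma(α+Σx, β+Σt) = Gamma(321, 56).
Posterior mean = 321/56 = 321/56; prior mean = 12/13 = 12/13. Difference = 321/56 − 12/13 = 3501/728.

3501/728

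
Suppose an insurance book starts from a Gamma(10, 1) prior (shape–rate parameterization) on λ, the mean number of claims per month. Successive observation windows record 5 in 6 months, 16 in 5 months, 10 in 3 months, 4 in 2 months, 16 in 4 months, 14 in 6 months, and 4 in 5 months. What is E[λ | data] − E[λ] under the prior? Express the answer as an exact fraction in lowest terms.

-241/32

Total count: 5 + 16 + 10 + 4 + 16 + 14 + 4 = 69.
Total exposure: 6 + 5 + 3 + 2 + 4 + 6 + 5 = 31 months.
Posterior: α' = 10 + 69 = 79, β' = 1 + 31 = 32.
Posterior mean = 79/32 = 79/32; prior mean = 10/1 = 10. Difference = 79/32 − 10 = -241/32.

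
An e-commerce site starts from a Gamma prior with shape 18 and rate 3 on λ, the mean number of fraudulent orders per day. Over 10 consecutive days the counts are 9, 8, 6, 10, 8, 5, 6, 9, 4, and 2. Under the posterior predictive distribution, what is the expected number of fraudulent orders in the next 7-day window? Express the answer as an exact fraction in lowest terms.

595/13

Total count: 9 + 8 + 6 + 10 + 8 + 5 + 6 + 9 + 4 + 2 = 67.
Total exposure: 10 days.
Conjugate update: add total count to the shape and total exposure to the rate, giving Gamma(85, 13).
Predictive mean over a 7-day window = T·E[λ|data] = 7·85/13 = 595/13.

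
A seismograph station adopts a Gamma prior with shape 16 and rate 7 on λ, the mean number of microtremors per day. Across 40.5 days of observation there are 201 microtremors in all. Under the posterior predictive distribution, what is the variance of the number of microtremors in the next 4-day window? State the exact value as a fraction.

Total count 201 over total exposure 40.5 days.
By Gamma–Poisson conjugacy, the posterior is Gamma(α + Σx, β + Σt) = Gamma(16 + 201, 7 + 40.5) = Gamma(217, 95/2).
The posterior predictive for a window of length T is Negative Binomial with variance T·α'·(β'+T)/β'² = 4·217·(103/2)/(9025/4) = 178808/9025.

178808/9025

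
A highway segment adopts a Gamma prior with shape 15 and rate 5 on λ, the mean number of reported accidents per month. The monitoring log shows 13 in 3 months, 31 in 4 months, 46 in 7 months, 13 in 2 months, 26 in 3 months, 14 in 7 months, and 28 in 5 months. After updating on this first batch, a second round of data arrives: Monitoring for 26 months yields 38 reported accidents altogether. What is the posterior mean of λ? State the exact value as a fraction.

112/31

Total count: 13 + 31 + 46 + 13 + 26 + 14 + 28 = 171.
Total exposure: 3 + 4 + 7 + 2 + 3 + 7 + 5 = 31 months.
After the first batch: Gamma(15 + 171, 5 + 31) = Gamma(186, 36).
Total count 38 over total exposure 26 months.
After the second batch: Gamma(186 + 38, 36 + 26) = Gamma(224, 62).
Posterior mean = α'/β' = 224/62 = 112/31.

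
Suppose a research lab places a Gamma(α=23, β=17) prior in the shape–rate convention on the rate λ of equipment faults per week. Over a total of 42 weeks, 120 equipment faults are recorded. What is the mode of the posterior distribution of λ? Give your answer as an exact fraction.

Total count 120 over total exposure 42 weeks.
By Gamma–Poisson conjugacy, the posterior is Gamma(α + Σx, β + Σt) = Gamma(23 + 120, 17 + 42) = Gamma(143, 59).
Posterior mode = (α'−1)/β' = 142/59.

142/59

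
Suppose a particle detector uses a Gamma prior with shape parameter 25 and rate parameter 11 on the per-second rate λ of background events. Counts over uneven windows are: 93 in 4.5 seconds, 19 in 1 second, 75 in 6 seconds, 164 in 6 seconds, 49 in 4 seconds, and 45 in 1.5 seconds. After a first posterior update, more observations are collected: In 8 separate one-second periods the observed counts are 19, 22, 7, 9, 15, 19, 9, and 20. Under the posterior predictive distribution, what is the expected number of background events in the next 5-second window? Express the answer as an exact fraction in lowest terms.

1475/21

Total count: 93 + 19 + 75 + 164 + 49 + 45 = 445.
Total exposure: 4.5 + 1 + 6 + 6 + 4 + 1.5 = 23 seconds.
After the first batch: Gamma(25 + 445, 11 + 23) = Gamma(470, 34).
Total count: 19 + 22 + 7 + 9 + 15 + 19 + 9 + 20 = 120.
Total exposure: 8 seconds.
After the second batch: Gamma(470 + 120, 34 + 8) = Gamma(590, 42).
Predictive mean over a 5-second window = T·E[λ|data] = 5·590/42 = 1475/21.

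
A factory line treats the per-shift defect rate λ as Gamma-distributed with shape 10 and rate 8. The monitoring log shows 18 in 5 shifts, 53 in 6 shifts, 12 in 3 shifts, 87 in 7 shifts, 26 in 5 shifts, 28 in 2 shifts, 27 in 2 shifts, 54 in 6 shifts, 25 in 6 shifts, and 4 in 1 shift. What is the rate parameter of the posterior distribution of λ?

51

Total count: 18 + 53 + 12 + 87 + 26 + 28 + 27 + 54 + 25 + 4 = 334.
Total exposure: 5 + 6 + 3 + 7 + 5 + 2 + 2 + 6 + 6 + 1 = 43 shifts.
Posterior: α' = 10 + 334 = 344, β' = 8 + 43 = 51.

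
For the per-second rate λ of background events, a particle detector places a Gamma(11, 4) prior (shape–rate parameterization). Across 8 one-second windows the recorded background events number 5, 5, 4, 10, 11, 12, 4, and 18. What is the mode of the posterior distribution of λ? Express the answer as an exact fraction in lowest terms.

79/12

Total count: 5 + 5 + 4 + 10 + 11 + 12 + 4 + 18 = 69.
Total exposure: 8 seconds.
Gamma(α, β) with Poisson data over total exposure Σt gives posterior Gamma(α+Σx, β+Σt) = Gamma(80, 12).
Posterior mode = (α'−1)/β' = 79/12.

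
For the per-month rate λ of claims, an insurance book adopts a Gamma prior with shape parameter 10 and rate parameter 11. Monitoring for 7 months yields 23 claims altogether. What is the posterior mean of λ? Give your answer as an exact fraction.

11/6

Total count 23 over total exposure 7 months.
Posterior: α' = 10 + 23 = 33, β' = 11 + 7 = 18.
Posterior mean = α'/β' = 33/18 = 11/6.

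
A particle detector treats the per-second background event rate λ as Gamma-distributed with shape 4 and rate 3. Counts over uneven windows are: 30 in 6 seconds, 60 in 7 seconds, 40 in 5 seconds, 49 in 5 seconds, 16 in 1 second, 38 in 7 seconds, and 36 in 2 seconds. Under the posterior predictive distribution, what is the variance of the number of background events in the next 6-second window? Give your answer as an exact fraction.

637/12

Total count: 30 + 60 + 40 + 49 + 16 + 38 + 36 = 269.
Total exposure: 6 + 7 + 5 + 5 + 1 + 7 + 2 = 33 seconds.
By Gamma–Poisson conjugacy, the posterior is Gamma(α + Σx, β + Σt) = Gamma(4 + 269, 3 + 33) = Gamma(273, 36).
The posterior predictive for a window of length T is Negative Binomial with variance T·α'·(β'+T)/β'² = 6·273·42/1296 = 637/12.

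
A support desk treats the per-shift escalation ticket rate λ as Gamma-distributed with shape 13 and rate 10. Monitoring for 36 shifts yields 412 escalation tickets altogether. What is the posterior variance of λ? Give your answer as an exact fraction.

Total count 412 over total exposure 36 shifts.
Conjugate update: add total count to the shape and total exposure to the rate, giving Gamma(425, 46).
Posterior variance = α'/β'² = 425/2116.

425/2116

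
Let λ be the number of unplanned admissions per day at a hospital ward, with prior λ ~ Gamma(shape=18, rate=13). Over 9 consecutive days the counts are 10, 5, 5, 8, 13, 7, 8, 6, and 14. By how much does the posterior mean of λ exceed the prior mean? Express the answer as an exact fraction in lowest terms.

Total count: 10 + 5 + 5 + 8 + 13 + 7 + 8 + 6 + 14 = 76.
Total exposure: 9 days.
The Gamma prior is conjugate for the Poisson rate, so λ | data ~ Gamma(18+76, 13+9) = Gamma(94, 22).
Posterior mean = 94/22 = 47/11; prior mean = 18/13 = 18/13. Difference = 47/11 − 18/13 = 413/143.

413/143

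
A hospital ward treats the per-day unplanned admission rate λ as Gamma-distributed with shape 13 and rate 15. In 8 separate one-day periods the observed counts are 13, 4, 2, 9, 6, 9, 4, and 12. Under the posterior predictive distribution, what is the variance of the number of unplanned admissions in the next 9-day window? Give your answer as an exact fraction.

Total count: 13 + 4 + 2 + 9 + 6 + 9 + 4 + 12 = 59.
Total exposure: 8 days.
Posterior: α' = 13 + 59 = 72, β' = 15 + 8 = 23.
The posterior predictive for a window of length T is Negative Binomial with variance T·α'·(β'+T)/β'² = 9·72·32/529 = 20736/529.

20736/529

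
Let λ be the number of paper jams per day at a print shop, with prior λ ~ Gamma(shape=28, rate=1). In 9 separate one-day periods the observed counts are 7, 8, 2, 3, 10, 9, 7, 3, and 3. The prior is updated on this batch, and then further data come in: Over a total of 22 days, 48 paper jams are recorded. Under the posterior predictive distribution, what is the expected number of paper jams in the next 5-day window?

20

Total count: 7 + 8 + 2 + 3 + 10 + 9 + 7 + 3 + 3 = 52.
Total exposure: 9 days.
After the first batch: Gamma(28 + 52, 1 + 9) = Gamma(80, 10).
Total count 48 over total exposure 22 days.
After the second batch: Gamma(80 + 48, 10 + 22) = Gamma(128, 32).
Predictive mean over a 5-day window = T·E[λ|data] = 5·128/32 = 20.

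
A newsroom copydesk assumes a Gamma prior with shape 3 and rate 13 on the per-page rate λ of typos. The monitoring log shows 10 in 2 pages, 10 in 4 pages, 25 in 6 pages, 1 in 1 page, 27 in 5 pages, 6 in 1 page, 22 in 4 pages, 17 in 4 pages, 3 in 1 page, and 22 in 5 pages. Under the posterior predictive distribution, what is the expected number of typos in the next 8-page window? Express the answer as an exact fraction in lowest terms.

584/23

Total count: 10 + 10 + 25 + 1 + 27 + 6 + 22 + 17 + 3 + 22 = 143.
Total exposure: 2 + 4 + 6 + 1 + 5 + 1 + 4 + 4 + 1 + 5 = 33 pages.
Posterior: α' = 3 + 143 = 146, β' = 13 + 33 = 46.
Predictive mean over an 8-page window = T·E[λ|data] = 8·146/46 = 584/23.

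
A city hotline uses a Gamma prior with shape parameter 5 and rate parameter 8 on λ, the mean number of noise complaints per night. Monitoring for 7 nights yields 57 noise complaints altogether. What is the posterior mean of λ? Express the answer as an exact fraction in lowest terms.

62/15

Total count 57 over total exposure 7 nights.
Posterior: α' = 5 + 57 = 62, β' = 8 + 7 = 15.
Posterior mean = α'/β' = 62/15.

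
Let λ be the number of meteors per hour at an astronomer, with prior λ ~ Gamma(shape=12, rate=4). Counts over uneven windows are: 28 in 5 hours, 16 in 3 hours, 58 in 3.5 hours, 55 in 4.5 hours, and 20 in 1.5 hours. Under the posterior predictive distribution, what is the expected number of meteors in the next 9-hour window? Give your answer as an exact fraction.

3402/43

Total count: 28 + 16 + 58 + 55 + 20 = 177.
Total exposure: 5 + 3 + 3.5 + 4.5 + 1.5 = 17.5 hours.
Posterior: α' = 12 + 177 = 189, β' = 4 + 17.5 = 43/2.
Predictive mean over a 9-hour window = T·E[λ|data] = 9·189/(43/2) = 3402/43.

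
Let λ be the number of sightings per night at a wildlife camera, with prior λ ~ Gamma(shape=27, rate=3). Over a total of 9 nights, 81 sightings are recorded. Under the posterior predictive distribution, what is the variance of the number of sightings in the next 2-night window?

Total count 81 over total exposure 9 nights.
The Gamma prior is conjugate for the Poisson rate, so λ | data ~ Gamma(27+81, 3+9) = Gamma(108, 12).
The posterior predictive for a window of length T is Negative Binomial with variance T·α'·(β'+T)/β'² = 2·108·14/144 = 21.

21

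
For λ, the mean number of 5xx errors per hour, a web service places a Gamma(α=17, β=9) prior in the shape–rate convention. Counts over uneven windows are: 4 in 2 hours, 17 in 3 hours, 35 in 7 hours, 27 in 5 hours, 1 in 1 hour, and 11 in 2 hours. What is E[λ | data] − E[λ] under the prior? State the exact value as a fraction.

515/261

Total count: 4 + 17 + 35 + 27 + 1 + 11 = 95.
Total exposure: 2 + 3 + 7 + 5 + 1 + 2 = 20 hours.
By Gamma–Poisson conjugacy, the posterior is Gamma(α + Σx, β + Σt) = Gamma(17 + 95, 9 + 20) = Gamma(112, 29).
Posterior mean = 112/29 = 112/29; prior mean = 17/9 = 17/9. Difference = 112/29 − 17/9 = 515/261.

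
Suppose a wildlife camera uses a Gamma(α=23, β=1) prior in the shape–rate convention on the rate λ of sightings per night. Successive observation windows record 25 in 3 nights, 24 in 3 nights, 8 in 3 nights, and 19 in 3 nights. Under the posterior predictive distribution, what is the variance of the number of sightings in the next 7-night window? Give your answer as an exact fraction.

13860/169

Total count: 25 + 24 + 8 + 19 = 76.
Total exposure: 3 + 3 + 3 + 3 = 12 nights.
Conjugate update: add total count to the shape and total exposure to the rate, giving Gamma(99, 13).
The posterior predictive for a window of length T is Negative Binomial with variance T·α'·(β'+T)/β'² = 7·99·20/169 = 13860/169.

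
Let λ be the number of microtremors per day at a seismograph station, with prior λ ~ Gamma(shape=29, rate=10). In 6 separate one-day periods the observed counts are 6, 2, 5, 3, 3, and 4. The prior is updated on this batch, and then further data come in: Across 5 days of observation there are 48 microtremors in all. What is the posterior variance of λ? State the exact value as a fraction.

Total count: 6 + 2 + 5 + 3 + 3 + 4 = 23.
Total exposure: 6 days.
After the first batch: Gamma(29 + 23, 10 + 6) = Gamma(52, 16).
Total count 48 over total exposure 5 days.
After the second batch: Gamma(52 + 48, 16 + 5) = Gamma(100, 21).
Posterior variance = α'/β'² = 100/441.

100/441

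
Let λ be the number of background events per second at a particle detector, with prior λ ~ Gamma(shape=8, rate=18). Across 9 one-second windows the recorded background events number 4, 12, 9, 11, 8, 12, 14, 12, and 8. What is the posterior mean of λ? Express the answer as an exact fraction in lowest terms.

Total count: 4 + 12 + 9 + 11 + 8 + 12 + 14 + 12 + 8 = 90.
Total exposure: 9 seconds.
By Gamma–Poisson conjugacy, the posterior is Gamma(α + Σx, β + Σt) = Gamma(8 + 90, 18 + 9) = Gamma(98, 27).
Posterior mean = α'/β' = 98/27.

98/27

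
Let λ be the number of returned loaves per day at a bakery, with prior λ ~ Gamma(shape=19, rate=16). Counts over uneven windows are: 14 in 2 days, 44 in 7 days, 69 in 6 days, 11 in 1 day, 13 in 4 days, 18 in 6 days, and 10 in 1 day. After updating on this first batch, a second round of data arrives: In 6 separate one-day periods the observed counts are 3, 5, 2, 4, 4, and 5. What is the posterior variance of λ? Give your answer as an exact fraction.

Total count: 14 + 44 + 69 + 11 + 13 + 18 + 10 = 179.
Total exposure: 2 + 7 + 6 + 1 + 4 + 6 + 1 = 27 days.
After the first batch: Gamma(19 + 179, 16 + 27) = Gamma(198, 43).
Total count: 3 + 5 + 2 + 4 + 4 + 5 = 23.
Total exposure: 6 days.
After the second batch: Gamma(198 + 23, 43 + 6) = Gamma(221, 49).
Posterior variance = α'/β'² = 221/2401.

221/2401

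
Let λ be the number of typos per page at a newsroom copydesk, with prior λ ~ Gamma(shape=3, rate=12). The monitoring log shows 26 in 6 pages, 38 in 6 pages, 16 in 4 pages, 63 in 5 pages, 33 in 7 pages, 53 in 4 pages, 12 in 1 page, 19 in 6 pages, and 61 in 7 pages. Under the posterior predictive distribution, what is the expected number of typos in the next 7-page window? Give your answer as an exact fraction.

1134/29

Total count: 26 + 38 + 16 + 63 + 33 + 53 + 12 + 19 + 61 = 321.
Total exposure: 6 + 6 + 4 + 5 + 7 + 4 + 1 + 6 + 7 = 46 pages.
Posterior: α' = 3 + 321 = 324, β' = 12 + 46 = 58.
Predictive mean over a 7-page window = T·E[λ|data] = 7·324/58 = 1134/29.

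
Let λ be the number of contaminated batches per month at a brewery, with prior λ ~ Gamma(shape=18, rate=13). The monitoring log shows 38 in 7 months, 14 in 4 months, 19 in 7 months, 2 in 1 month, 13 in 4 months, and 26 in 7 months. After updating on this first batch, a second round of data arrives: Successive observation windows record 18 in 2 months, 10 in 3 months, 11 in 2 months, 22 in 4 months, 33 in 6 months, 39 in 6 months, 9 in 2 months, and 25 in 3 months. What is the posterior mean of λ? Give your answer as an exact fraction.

297/71

Total count: 38 + 14 + 19 + 2 + 13 + 26 = 112.
Total exposure: 7 + 4 + 7 + 1 + 4 + 7 = 30 months.
After the first batch: Gamma(18 + 112, 13 + 30) = Gamma(130, 43).
Total count: 18 + 10 + 11 + 22 + 33 + 39 + 9 + 25 = 167.
Total exposure: 2 + 3 + 2 + 4 + 6 + 6 + 2 + 3 = 28 months.
After the second batch: Gamma(130 + 167, 43 + 28) = Gamma(297, 71).
Posterior mean = α'/β' = 297/71.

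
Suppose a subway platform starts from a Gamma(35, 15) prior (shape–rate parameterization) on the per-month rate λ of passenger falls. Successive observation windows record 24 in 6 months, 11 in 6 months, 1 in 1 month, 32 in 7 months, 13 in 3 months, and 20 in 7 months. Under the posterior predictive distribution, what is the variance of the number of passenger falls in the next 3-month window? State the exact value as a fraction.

Total count: 24 + 11 + 1 + 32 + 13 + 20 = 101.
Total exposure: 6 + 6 + 1 + 7 + 3 + 7 = 30 months.
By Gamma–Poisson conjugacy, the posterior is Gamma(α + Σx, β + Σt) = Gamma(35 + 101, 15 + 30) = Gamma(136, 45).
The posterior predictive for a window of length T is Negative Binomial with variance T·α'·(β'+T)/β'² = 3·136·48/2025 = 2176/225.

2176/225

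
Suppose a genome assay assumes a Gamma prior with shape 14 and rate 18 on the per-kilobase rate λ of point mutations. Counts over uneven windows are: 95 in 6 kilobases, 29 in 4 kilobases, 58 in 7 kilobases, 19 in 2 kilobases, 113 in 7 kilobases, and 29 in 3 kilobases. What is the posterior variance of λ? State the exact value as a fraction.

Total count: 95 + 29 + 58 + 19 + 113 + 29 = 343.
Total exposure: 6 + 4 + 7 + 2 + 7 + 3 = 29 kilobases.
By Gamma–Poisson conjugacy, the posterior is Gamma(α + Σx, β + Σt) = Gamma(14 + 343, 18 + 29) = Gamma(357, 47).
Posterior variance = α'/β'² = 357/2209.

357/2209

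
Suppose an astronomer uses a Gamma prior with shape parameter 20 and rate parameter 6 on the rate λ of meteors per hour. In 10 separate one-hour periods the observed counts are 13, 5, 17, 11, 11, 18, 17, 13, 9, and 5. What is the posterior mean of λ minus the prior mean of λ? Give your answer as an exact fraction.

257/48

Total count: 13 + 5 + 17 + 11 + 11 + 18 + 17 + 13 + 9 + 5 = 119.
Total exposure: 10 hours.
Gamma(α, β) with Poisson data over total exposure Σt gives posterior Gamma(α+Σx, β+Σt) = Gamma(139, 16).
Posterior mean = 139/16 = 139/16; prior mean = 20/6 = 10/3. Difference = 139/16 − 10/3 = 257/48.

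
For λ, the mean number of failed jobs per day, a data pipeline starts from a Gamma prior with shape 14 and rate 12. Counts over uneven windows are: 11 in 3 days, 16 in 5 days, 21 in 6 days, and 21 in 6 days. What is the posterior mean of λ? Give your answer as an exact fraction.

83/32

Total count: 11 + 16 + 21 + 21 = 69.
Total exposure: 3 + 5 + 6 + 6 = 20 days.
Conjugate update: add total count to the shape and total exposure to the rate, giving Gamma(83, 32).
Posterior mean = α'/β' = 83/32.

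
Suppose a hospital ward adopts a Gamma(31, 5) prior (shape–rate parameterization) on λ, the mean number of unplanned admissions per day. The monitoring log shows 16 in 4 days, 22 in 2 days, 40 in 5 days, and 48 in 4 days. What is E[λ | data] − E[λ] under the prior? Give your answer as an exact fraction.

33/20

Total count: 16 + 22 + 40 + 48 = 126.
Total exposure: 4 + 2 + 5 + 4 = 15 days.
The Gamma prior is conjugate for the Poisson rate, so λ | data ~ Gamma(31+126, 5+15) = Gamma(157, 20).
Posterior mean = 157/20 = 157/20; prior mean = 31/5 = 31/5. Difference = 157/20 − 31/5 = 33/20.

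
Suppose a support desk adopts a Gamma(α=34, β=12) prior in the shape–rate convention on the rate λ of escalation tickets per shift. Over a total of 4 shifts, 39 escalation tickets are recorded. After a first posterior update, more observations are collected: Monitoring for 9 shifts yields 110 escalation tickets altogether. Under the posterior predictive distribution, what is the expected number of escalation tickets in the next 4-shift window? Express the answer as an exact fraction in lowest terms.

732/25

Total count 39 over total exposure 4 shifts.
After the first batch: Gamma(34 + 39, 12 + 4) = Gamma(73, 16).
Total count 110 over total exposure 9 shifts.
After the second batch: Gamma(73 + 110, 16 + 9) = Gamma(183, 25).
Predictive mean over a 4-shift window = T·E[λ|data] = 4·183/25 = 732/25.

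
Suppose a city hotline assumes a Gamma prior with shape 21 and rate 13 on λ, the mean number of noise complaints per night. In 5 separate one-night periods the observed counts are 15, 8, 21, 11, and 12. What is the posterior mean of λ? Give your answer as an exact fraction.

Total count: 15 + 8 + 21 + 11 + 12 = 67.
Total exposure: 5 nights.
Conjugate update: add total count to the shape and total exposure to the rate, giving Gamma(88, 18).
Posterior mean = α'/β' = 88/18 = 44/9.

44/9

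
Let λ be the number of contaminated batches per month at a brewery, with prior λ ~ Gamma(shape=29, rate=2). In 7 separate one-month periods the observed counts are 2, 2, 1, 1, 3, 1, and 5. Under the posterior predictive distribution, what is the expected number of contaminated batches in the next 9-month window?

44

Total count: 2 + 2 + 1 + 1 + 3 + 1 + 5 = 15.
Total exposure: 7 months.
Posterior: α' = 29 + 15 = 44, β' = 2 + 7 = 9.
Predictive mean over a 9-month window = T·E[λ|data] = 9·44/9 = 44.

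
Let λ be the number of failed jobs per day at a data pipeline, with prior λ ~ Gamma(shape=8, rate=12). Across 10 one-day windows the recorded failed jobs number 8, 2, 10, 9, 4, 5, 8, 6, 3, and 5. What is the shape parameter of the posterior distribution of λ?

68

Total count: 8 + 2 + 10 + 9 + 4 + 5 + 8 + 6 + 3 + 5 = 60.
Total exposure: 10 days.
Gamma(α, β) with Poisson data over total exposure Σt gives posterior Gamma(α+Σx, β+Σt) = Gamma(68, 22).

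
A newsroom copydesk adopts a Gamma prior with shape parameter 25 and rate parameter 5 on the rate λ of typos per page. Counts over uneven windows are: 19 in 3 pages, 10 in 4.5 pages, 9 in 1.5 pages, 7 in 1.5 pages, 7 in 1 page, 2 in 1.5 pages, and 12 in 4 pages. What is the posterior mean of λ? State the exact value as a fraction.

91/22

Total count: 19 + 10 + 9 + 7 + 7 + 2 + 12 = 66.
Total exposure: 3 + 4.5 + 1.5 + 1.5 + 1 + 1.5 + 4 = 17 pages.
The Gamma prior is conjugate for the Poisson rate, so λ | data ~ Gamma(25+66, 5+17) = Gamma(91, 22).
Posterior mean = α'/β' = 91/22.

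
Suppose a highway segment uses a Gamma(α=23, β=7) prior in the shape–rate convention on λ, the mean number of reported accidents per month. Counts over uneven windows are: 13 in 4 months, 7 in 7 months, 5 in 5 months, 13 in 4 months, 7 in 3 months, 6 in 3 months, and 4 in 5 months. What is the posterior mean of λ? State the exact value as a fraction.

39/19

Total count: 13 + 7 + 5 + 13 + 7 + 6 + 4 = 55.
Total exposure: 4 + 7 + 5 + 4 + 3 + 3 + 5 = 31 months.
Conjugate update: add total count to the shape and total exposure to the rate, giving Gamma(78, 38).
Posterior mean = α'/β' = 78/38 = 39/19.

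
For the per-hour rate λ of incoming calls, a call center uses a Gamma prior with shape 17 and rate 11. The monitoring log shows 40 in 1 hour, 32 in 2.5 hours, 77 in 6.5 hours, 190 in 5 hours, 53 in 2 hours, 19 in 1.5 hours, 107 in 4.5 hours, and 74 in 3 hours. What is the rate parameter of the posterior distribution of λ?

37

Total count: 40 + 32 + 77 + 190 + 53 + 19 + 107 + 74 = 592.
Total exposure: 1 + 2.5 + 6.5 + 5 + 2 + 1.5 + 4.5 + 3 = 26 hours.
Conjugate update: add total count to the shape and total exposure to the rate, giving Gamma(609, 37).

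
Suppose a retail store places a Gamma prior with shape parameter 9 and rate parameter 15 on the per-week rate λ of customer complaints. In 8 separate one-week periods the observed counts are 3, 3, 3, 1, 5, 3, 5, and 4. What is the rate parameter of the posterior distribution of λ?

23

Total count: 3 + 3 + 3 + 1 + 5 + 3 + 5 + 4 = 27.
Total exposure: 8 weeks.
Conjugate update: add total count to the shape and total exposure to the rate, giving Gamma(36, 23).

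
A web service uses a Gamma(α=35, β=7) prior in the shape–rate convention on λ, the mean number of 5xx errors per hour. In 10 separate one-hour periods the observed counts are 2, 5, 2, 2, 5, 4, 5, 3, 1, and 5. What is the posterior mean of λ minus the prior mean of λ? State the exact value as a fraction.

-16/17

Total count: 2 + 5 + 2 + 2 + 5 + 4 + 5 + 3 + 1 + 5 = 34.
Total exposure: 10 hours.
By Gamma–Poisson conjugacy, the posterior is Gamma(α + Σx, β + Σt) = Gamma(35 + 34, 7 + 10) = Gamma(69, 17).
Posterior mean = 69/17 = 69/17; prior mean = 35/7 = 5. Difference = 69/17 − 5 = -16/17.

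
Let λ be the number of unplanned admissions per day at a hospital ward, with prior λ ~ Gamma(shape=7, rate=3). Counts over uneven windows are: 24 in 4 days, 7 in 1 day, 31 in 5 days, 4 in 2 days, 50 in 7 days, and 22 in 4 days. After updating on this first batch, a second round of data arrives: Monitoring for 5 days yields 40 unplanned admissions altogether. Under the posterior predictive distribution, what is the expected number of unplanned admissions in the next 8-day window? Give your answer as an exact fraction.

1480/31

Total count: 24 + 7 + 31 + 4 + 50 + 22 = 138.
Total exposure: 4 + 1 + 5 + 2 + 7 + 4 = 23 days.
After the first batch: Gamma(7 + 138, 3 + 23) = Gamma(145, 26).
Total count 40 over total exposure 5 days.
After the second batch: Gamma(145 + 40, 26 + 5) = Gamma(185, 31).
Predictive mean over an 8-day window = T·E[λ|data] = 8·185/31 = 1480/31.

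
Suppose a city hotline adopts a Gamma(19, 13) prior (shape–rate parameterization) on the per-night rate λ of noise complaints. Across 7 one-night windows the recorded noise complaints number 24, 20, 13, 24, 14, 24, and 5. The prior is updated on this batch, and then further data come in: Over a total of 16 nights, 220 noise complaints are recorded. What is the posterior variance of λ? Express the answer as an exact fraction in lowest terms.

121/432

Total count: 24 + 20 + 13 + 24 + 14 + 24 + 5 = 124.
Total exposure: 7 nights.
After the first batch: Gamma(19 + 124, 13 + 7) = Gamma(143, 20).
Total count 220 over total exposure 16 nights.
After the second batch: Gamma(143 + 220, 20 + 16) = Gamma(363, 36).
Posterior variance = α'/β'² = 363/1296 = 121/432.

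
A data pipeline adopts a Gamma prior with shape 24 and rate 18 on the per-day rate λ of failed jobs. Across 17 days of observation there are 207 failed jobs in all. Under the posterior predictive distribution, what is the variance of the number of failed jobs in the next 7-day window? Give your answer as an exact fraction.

Total count 207 over total exposure 17 days.
Conjugate update: add total count to the shape and total exposure to the rate, giving Gamma(231, 35).
The posterior predictive for a window of length T is Negative Binomial with variance T·α'·(β'+T)/β'² = 7·231·42/1225 = 1386/25.

1386/25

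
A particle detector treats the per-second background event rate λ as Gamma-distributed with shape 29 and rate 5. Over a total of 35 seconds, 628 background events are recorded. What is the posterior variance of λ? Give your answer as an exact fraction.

657/1600

Total count 628 over total exposure 35 seconds.
Posterior: α' = 29 + 628 = 657, β' = 5 + 35 = 40.
Posterior variance = α'/β'² = 657/1600.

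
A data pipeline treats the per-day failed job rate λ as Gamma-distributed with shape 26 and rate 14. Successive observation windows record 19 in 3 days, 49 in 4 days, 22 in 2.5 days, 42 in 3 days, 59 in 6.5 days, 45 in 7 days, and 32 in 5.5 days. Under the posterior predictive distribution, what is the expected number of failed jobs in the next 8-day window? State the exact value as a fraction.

672/13

Total count: 19 + 49 + 22 + 42 + 59 + 45 + 32 = 268.
Total exposure: 3 + 4 + 2.5 + 3 + 6.5 + 7 + 5.5 = 31.5 days.
Conjugate update: add total count to the shape and total exposure to the rate, giving Gamma(294, 91/2).
Predictive mean over an 8-day window = T·E[λ|data] = 8·294/(91/2) = 672/13.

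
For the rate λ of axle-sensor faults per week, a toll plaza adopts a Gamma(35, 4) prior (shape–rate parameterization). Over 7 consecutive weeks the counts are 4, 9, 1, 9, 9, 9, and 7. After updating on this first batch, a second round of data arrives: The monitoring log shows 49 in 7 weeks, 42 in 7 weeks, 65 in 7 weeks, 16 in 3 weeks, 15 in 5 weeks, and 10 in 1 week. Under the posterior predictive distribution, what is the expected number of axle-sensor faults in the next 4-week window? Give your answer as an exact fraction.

1120/41

Total count: 4 + 9 + 1 + 9 + 9 + 9 + 7 = 48.
Total exposure: 7 weeks.
After the first batch: Gamma(35 + 48, 4 + 7) = Gamma(83, 11).
Total count: 49 + 42 + 65 + 16 + 15 + 10 = 197.
Total exposure: 7 + 7 + 7 + 3 + 5 + 1 = 30 weeks.
After the second batch: Gamma(83 + 197, 11 + 30) = Gamma(280, 41).
Predictive mean over a 4-week window = T·E[λ|data] = 4·280/41 = 1120/41.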